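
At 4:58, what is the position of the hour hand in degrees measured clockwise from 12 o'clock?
The hour hand moves 30 degrees per hour and 0.5 degrees per minute.
At 4:58: (4) x 30 + 58 x 0.5 = 120 + 29 = 149 degrees

Final answer: 149 degrees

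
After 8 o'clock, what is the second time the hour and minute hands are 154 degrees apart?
At t minutes past 8:00, the hour hand is at 30 x 8 + 0.5t degrees and the minute hand is at 6t degrees.
The smaller angle between them is 154 degrees when |30H - 5.5t| = 154 or |30H - 5.5t| = 206.
With H = 8, solve 30 x 8 - 5.5t = +/- target for each target:
  t = (30 x 8 - 154) / 5.5 = 15.64
  t = (30 x 8 + 154) / 5.5 = 71.64 (outside (0, 60))
  t = (30 x 8 - 206) / 5.5 = 6.18
  t = (30 x 8 + 206) / 5.5 = 81.09 (outside (0, 60))
Valid solutions in (0, 60): {6.18, 15.64} minutes.
The second occurrence is t = 15.64 minutes.
The hands form a 154-degree angle at 15.64 minutes past 8:00.

Final answer: 15.64 minutes past 8:00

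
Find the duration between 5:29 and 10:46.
From 5:29 to 10:46:
(10 x 60 + 46) - (5 x 60 + 29) = 646 - 329 = 317 minutes
= 5 hours and 17 minutes

Final answer: 5 hours and 17 minutes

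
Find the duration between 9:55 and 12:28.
From 9:55 to 12:28:
(12 x 60 + 28) - (9 x 60 + 55) = 748 - 595 = 153 minutes
= 2 hours and 33 minutes

Final answer: 2 hours and 33 minutes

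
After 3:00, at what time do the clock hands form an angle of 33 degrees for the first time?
At t minutes past 3:00, the hour hand is at 30 x 3 + 0.5t degrees and the minute hand is at 6t degrees.
The smaller angle between them is 33 degrees when |30H - 5.5t| = 33 or |30H - 5.5t| = 327.
With H = 3, solve 30 x 3 - 5.5t = +/- target for each target:
  t = (30 x 3 - 33) / 5.5 = 10.36
  t = (30 x 3 + 33) / 5.5 = 22.36
  t = (30 x 3 - 327) / 5.5 = -43.09 (outside (0, 60))
  t = (30 x 3 + 327) / 5.5 = 75.82 (outside (0, 60))
Valid solutions in (0, 60): {10.36, 22.36} minutes.
The first occurrence is t = 10.36 minutes.
The hands form a 33-degree angle at 10.36 minutes past 3:00.

Final answer: 10.36 minutes past 3:00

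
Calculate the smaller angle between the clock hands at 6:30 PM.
Hour hand position: 6 x 30 + 30 x 0.5 = 195 degrees
Minute hand position: 30 x 6 = 180 degrees
Difference: |195 - 180| = 15 degrees
The angle between the hands is 15 degrees

Final answer: 15 degrees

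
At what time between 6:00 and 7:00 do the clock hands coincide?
The minute hand gains 5.5 degrees per minute on the hour hand.
At 6:00, the hour hand is at 180 degrees and the minute hand is at 0 degrees.
The gap is 180 degrees. Time to close: 180/5.5 = 60 x 6/11 = 32.73 minutes.
The hands overlap at 32.73 minutes past 6:00.

Final answer: 32.73 minutes past 6:00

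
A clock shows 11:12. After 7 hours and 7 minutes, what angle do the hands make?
First find the time 7 hours and 7 minutes after 11:12.
Total minutes: 11 x 60 + 12 + 7 x 60 + 7 = 1099.
1099 mod 720 = 379 minutes = 6:19.
Now compute the angle at 6:19:
Hour hand: 6 x 30 + 19 x 0.5 = 189.5 degrees
Minute hand: 19 x 6 = 114 degrees
Difference: |189.5 - 114| = 75.5 degrees
The angle is 75.5 degrees

Final answer: 75.5 degrees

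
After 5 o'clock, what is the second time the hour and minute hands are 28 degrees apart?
At t minutes past 5:00, the hour hand is at 30 x 5 + 0.5t degrees and the minute hand is at 6t degrees.
The smaller angle between them is 28 degrees when |30H - 5.5t| = 28 or |30H - 5.5t| = 332.
With H = 5, solve 30 x 5 - 5.5t = +/- target for each target:
  t = (30 x 5 - 28) / 5.5 = 22.18
  t = (30 x 5 + 28) / 5.5 = 32.36
  t = (30 x 5 - 332) / 5.5 = -33.09 (outside (0, 60))
  t = (30 x 5 + 332) / 5.5 = 87.64 (outside (0, 60))
Valid solutions in (0, 60): {22.18, 32.36} minutes.
The second occurrence is t = 32.36 minutes.
The hands form a 28-degree angle at 32.36 minutes past 5:00.

Final answer: 32.36 minutes past 5:00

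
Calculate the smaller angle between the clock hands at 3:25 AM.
Hour hand position: 3 x 30 + 25 x 0.5 = 102.5 degrees
Minute hand position: 25 x 6 = 150 degrees
Difference: |102.5 - 150| = 47.5 degrees
The angle between the hands is 47.5 degrees

Final answer: 47.5 degrees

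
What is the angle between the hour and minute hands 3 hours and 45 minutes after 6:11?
First find the time 3 hours and 45 minutes after 6:11.
Total minutes: 6 x 60 + 11 + 3 x 60 + 45 = 596.
596 mod 720 = 596 minutes = 9:56.
Now compute the angle at 9:56:
Hour hand: 9 x 30 + 56 x 0.5 = 298 degrees
Minute hand: 56 x 6 = 336 degrees
Difference: |298 - 336| = 38 degrees
The angle is 38 degrees

Final answer: 38 degrees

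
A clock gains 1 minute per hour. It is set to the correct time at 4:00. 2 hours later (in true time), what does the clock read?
For every 60 true minutes, the faulty clock advances 60 + 1 = 61 minutes.
True elapsed: 2 hours = 120 minutes.
Faulty clock advances: 120 x 61/60 = 122 minutes (drift: 2 minutes ahead).
Shown time: 4:00 + 122 minutes = 6:02.

Final answer: 6:02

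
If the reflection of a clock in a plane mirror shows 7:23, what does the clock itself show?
Reflection across the vertical (12-6) axis maps a hand at angle A degrees to (360 - A) degrees, which sends a reading of T minutes past 12:00 to (720 - T) minutes past 12:00.
Mirror reads 7:23 = 443 minutes past 12:00.
Actual time: (720 - 443) mod 720 = 277 minutes = 4:37.

Final answer: 4:37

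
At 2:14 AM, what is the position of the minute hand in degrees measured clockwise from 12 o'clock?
The minute hand moves 6 degrees per minute.
At 2:14: 14 x 6 = 84 degrees

Final answer: 84 degrees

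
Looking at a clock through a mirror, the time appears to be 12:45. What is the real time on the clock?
Reflection across the vertical (12-6) axis maps a hand at angle A degrees to (360 - A) degrees, which sends a reading of T minutes past 12:00 to (720 - T) minutes past 12:00.
Mirror reads 12:45 = 45 minutes past 12:00.
Actual time: (720 - 45) mod 720 = 675 minutes = 11:15.

Final answer: 11:15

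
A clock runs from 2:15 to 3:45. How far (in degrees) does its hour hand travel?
The hour hand moves 0.5 degrees per minute.
Time elapsed: 3:45 - 2:15 = 90 minutes
Angular displacement: 90 x 0.5 = 45 degrees

Final answer: 45 degrees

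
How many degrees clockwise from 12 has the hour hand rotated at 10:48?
The hour hand moves 30 degrees per hour and 0.5 degrees per minute.
At 10:48: (10) x 30 + 48 x 0.5 = 300 + 24 = 324 degrees

Final answer: 324 degrees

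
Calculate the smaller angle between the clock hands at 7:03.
Hour hand position: 7 x 30 + 3 x 0.5 = 211.5 degrees
Minute hand position: 3 x 6 = 18 degrees
Difference: |211.5 - 18| = 193.5 degrees
Since 193.5 > 180, the smaller angle is 360 - 193.5 = 166.5 degrees

Final answer: 166.5 degrees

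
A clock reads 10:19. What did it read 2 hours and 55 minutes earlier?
Starting time: 10:19 = 619 total minutes past 12:00
Subtracting: 2 hours and 55 minutes = 175 minutes
619 - 175 = 444 minutes
= 7 hours and 24 minutes past 12:00 = 7:24

Final answer: 7:24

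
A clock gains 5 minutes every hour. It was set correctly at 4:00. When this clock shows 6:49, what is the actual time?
For every 60 true minutes, the faulty clock advances 65 minutes, so 1 faulty-clock minute corresponds to 60/65 true minutes.
From 4:00 to 6:49 on the faulty dial is 169 minutes.
True elapsed: 169 x 60/65 = 156 minutes = 2 hours and 36 minutes.
True time: 4:00 + 2 hours and 36 minutes = 6:36.

Final answer: 6:36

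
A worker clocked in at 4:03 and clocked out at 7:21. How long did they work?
From 4:03 to 7:21:
(7 x 60 + 21) - (4 x 60 + 3) = 441 - 243 = 198 minutes
= 3 hours and 18 minutes

Final answer: 3 hours and 18 minutes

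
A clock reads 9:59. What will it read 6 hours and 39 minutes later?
Starting time: 9:59
Adding 39 minutes to 59 minutes: 59 + 39 = 98 minutes = 1 hour and 38 minutes
Adding 6 hours: 9 + 6 + 1 (carry) = 16 - 12 = 4
Final time: 4:38

Final answer: 4:38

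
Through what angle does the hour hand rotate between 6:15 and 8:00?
The hour hand moves 0.5 degrees per minute.
Time elapsed: 8:00 - 6:15 = 105 minutes
Angular displacement: 105 x 0.5 = 52.5 degrees

Final answer: 52.5 degrees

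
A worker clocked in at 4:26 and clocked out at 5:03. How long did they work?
From 4:26 to 5:03:
(5 x 60 + 3) - (4 x 60 + 26) = 303 - 266 = 37 minutes
= 37 minutes

Final answer: 37 minutes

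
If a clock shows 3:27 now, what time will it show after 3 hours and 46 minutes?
Starting time: 3:27
Adding 46 minutes to 27 minutes: 27 + 46 = 73 minutes = 1 hour and 13 minutes
Adding 3 hours: 3 + 3 + 1 (carry) = 7
Final time: 7:13

Final answer: 7:13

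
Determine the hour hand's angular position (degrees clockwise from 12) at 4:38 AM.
The hour hand moves 30 degrees per hour and 0.5 degrees per minute.
At 4:38: (4) x 30 + 38 x 0.5 = 120 + 19 = 139 degrees

Final answer: 139 degrees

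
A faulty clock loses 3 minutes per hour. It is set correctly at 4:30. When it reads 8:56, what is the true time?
For every 60 true minutes, the faulty clock advances 57 minutes, so 1 faulty-clock minute corresponds to 60/57 true minutes.
From 4:30 to 8:56 on the faulty dial is 266 minutes.
True elapsed: 266 x 60/57 = 280 minutes = 4 hours and 40 minutes.
True time: 4:30 + 4 hours and 40 minutes = 9:10.

Final answer: 9:10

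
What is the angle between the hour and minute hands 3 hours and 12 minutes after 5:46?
First find the time 3 hours and 12 minutes after 5:46.
Total minutes: 5 x 60 + 46 + 3 x 60 + 12 = 538.
538 mod 720 = 538 minutes = 8:58.
Now compute the angle at 8:58:
Hour hand: 8 x 30 + 58 x 0.5 = 269 degrees
Minute hand: 58 x 6 = 348 degrees
Difference: |269 - 348| = 79 degrees
The angle is 79 degrees

Final answer: 79 degrees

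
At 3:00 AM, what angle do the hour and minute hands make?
Hour hand position: 3 x 30 + 0 x 0.5 = 90 degrees
Minute hand position: 0 x 6 = 0 degrees
Difference: |90 - 0| = 90 degrees
The angle between the hands is 90 degrees

Final answer: 90 degrees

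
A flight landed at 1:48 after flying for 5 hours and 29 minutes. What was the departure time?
Starting time: 1:48 = 108 total minutes past 12:00
Subtracting: 5 hours and 29 minutes = 329 minutes
108 - 329 = -221 (negative, add 12 hours = 720) = 499 minutes
= 8 hours and 19 minutes past 12:00 = 8:19

Final answer: 8:19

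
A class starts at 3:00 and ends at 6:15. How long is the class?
From 3:00 to 6:15:
(6 x 60 + 15) - (3 x 60 + 0) = 375 - 180 = 195 minutes
= 3 hours and 15 minutes

Final answer: 3 hours and 15 minutes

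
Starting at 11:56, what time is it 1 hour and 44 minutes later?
Starting time: 11:56
Adding 44 minutes to 56 minutes: 56 + 44 = 100 minutes = 1 hour and 40 minutes
Adding 1 hour: 11 + 1 + 1 (carry) = 13 - 12 = 1
Final time: 1:40

Final answer: 1:40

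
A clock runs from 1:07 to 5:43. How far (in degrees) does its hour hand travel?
The hour hand moves 0.5 degrees per minute.
Time elapsed: 5:43 - 1:07 = 276 minutes
Angular displacement: 276 x 0.5 = 138 degrees

Final answer: 138 degrees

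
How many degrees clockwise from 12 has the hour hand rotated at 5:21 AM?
The hour hand moves 30 degrees per hour and 0.5 degrees per minute.
At 5:21: (5) x 30 + 21 x 0.5 = 150 + 10.5 = 160.5 degrees

Final answer: 160.5 degrees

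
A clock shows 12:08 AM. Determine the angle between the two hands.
Hour hand position: 0 x 30 + 8 x 0.5 = 4 degrees
Minute hand position: 8 x 6 = 48 degrees
Difference: |4 - 48| = 44 degrees
The angle between the hands is 44 degrees

Final answer: 44 degrees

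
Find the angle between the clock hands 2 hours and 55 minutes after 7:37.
First find the time 2 hours and 55 minutes after 7:37.
Total minutes: 7 x 60 + 37 + 2 x 60 + 55 = 632.
632 mod 720 = 632 minutes = 10:32.
Now compute the angle at 10:32:
Hour hand: 10 x 30 + 32 x 0.5 = 316 degrees
Minute hand: 32 x 6 = 192 degrees
Difference: |316 - 192| = 124 degrees
The angle is 124 degrees

Final answer: 124 degrees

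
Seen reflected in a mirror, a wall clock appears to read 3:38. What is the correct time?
Reflection across the vertical (12-6) axis maps a hand at angle A degrees to (360 - A) degrees, which sends a reading of T minutes past 12:00 to (720 - T) minutes past 12:00.
Mirror reads 3:38 = 218 minutes past 12:00.
Actual time: (720 - 218) mod 720 = 502 minutes = 8:22.

Final answer: 8:22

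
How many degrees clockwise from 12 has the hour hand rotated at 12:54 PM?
The hour hand moves 30 degrees per hour and 0.5 degrees per minute.
At 12:54: (0) x 30 + 54 x 0.5 = 0 + 27 = 27 degrees

Final answer: 27 degrees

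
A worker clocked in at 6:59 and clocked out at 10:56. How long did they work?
From 6:59 to 10:56:
(10 x 60 + 56) - (6 x 60 + 59) = 656 - 419 = 237 minutes
= 3 hours and 57 minutes

Final answer: 3 hours and 57 minutes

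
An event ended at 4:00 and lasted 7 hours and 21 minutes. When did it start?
Starting time: 4:00 = 240 total minutes past 12:00
Subtracting: 7 hours and 21 minutes = 441 minutes
240 - 441 = -201 (negative, add 12 hours = 720) = 519 minutes
= 8 hours and 39 minutes past 12:00 = 8:39

Final answer: 8:39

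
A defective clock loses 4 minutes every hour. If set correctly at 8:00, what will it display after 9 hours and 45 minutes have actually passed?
For every 60 true minutes, the faulty clock advances 60 - 4 = 56 minutes.
True elapsed: 9 hours and 45 minutes = 585 minutes.
Faulty clock advances: 585 x 56/60 = 546 minutes (drift: 39 minutes behind).
Shown time: 8:00 + 546 minutes = 5:06.

Final answer: 5:06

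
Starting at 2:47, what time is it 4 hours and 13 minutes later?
Starting time: 2:47
Adding 13 minutes to 47 minutes: 47 + 13 = 60 minutes = 1 hour
Adding 4 hours: 2 + 4 + 1 (carry) = 7
Final time: 7:00

Final answer: 7:00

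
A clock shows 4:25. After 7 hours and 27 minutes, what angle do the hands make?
First find the time 7 hours and 27 minutes after 4:25.
Total minutes: 4 x 60 + 25 + 7 x 60 + 27 = 712.
712 mod 720 = 712 minutes = 11:52.
Now compute the angle at 11:52:
Hour hand: 11 x 30 + 52 x 0.5 = 356 degrees
Minute hand: 52 x 6 = 312 degrees
Difference: |356 - 312| = 44 degrees
The angle is 44 degrees

Final answer: 44 degrees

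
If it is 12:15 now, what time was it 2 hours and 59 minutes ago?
Starting time: 12:15 = 15 total minutes past 12:00
Subtracting: 2 hours and 59 minutes = 179 minutes
15 - 179 = -164 (negative, add 12 hours = 720) = 556 minutes
= 9 hours and 16 minutes past 12:00 = 9:16

Final answer: 9:16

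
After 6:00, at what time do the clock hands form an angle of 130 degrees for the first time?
At t minutes past 6:00, the hour hand is at 30 x 6 + 0.5t degrees and the minute hand is at 6t degrees.
The smaller angle between them is 130 degrees when |30H - 5.5t| = 130 or |30H - 5.5t| = 230.
With H = 6, solve 30 x 6 - 5.5t = +/- target for each target:
  t = (30 x 6 - 130) / 5.5 = 9.09
  t = (30 x 6 + 130) / 5.5 = 56.36
  t = (30 x 6 - 230) / 5.5 = -9.09 (outside (0, 60))
  t = (30 x 6 + 230) / 5.5 = 74.55 (outside (0, 60))
Valid solutions in (0, 60): {9.09, 56.36} minutes.
The first occurrence is t = 9.09 minutes.
The hands form a 130-degree angle at 9.09 minutes past 6:00.

Final answer: 9.09 minutes past 6:00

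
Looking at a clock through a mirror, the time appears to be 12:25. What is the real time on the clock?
Reflection across the vertical (12-6) axis maps a hand at angle A degrees to (360 - A) degrees, which sends a reading of T minutes past 12:00 to (720 - T) minutes past 12:00.
Mirror reads 12:25 = 25 minutes past 12:00.
Actual time: (720 - 25) mod 720 = 695 minutes = 11:35.

Final answer: 11:35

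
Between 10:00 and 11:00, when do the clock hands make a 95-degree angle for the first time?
At t minutes past 10:00, the hour hand is at 30 x 10 + 0.5t degrees and the minute hand is at 6t degrees.
The smaller angle between them is 95 degrees when |30H - 5.5t| = 95 or |30H - 5.5t| = 265.
With H = 10, solve 30 x 10 - 5.5t = +/- target for each target:
  t = (30 x 10 - 95) / 5.5 = 37.27
  t = (30 x 10 + 95) / 5.5 = 71.82 (outside (0, 60))
  t = (30 x 10 - 265) / 5.5 = 6.36
  t = (30 x 10 + 265) / 5.5 = 102.73 (outside (0, 60))
Valid solutions in (0, 60): {6.36, 37.27} minutes.
The first occurrence is t = 6.36 minutes.
The hands form a 95-degree angle at 6.36 minutes past 10:00.

Final answer: 6.36 minutes past 10:00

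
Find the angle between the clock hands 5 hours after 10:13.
First find the time 5 hours after 10:13.
Total minutes: 10 x 60 + 13 + 5 x 60 + 0 = 913.
913 mod 720 = 193 minutes = 3:13.
Now compute the angle at 3:13:
Hour hand: 3 x 30 + 13 x 0.5 = 96.5 degrees
Minute hand: 13 x 6 = 78 degrees
Difference: |96.5 - 78| = 18.5 degrees
The angle is 18.5 degrees

Final answer: 18.5 degrees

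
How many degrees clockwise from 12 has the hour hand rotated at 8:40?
The hour hand moves 30 degrees per hour and 0.5 degrees per minute.
At 8:40: (8) x 30 + 40 x 0.5 = 240 + 20 = 260 degrees

Final answer: 260 degrees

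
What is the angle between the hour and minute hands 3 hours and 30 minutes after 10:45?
First find the time 3 hours and 30 minutes after 10:45.
Total minutes: 10 x 60 + 45 + 3 x 60 + 30 = 855.
855 mod 720 = 135 minutes = 2:15.
Now compute the angle at 2:15:
Hour hand: 2 x 30 + 15 x 0.5 = 67.5 degrees
Minute hand: 15 x 6 = 90 degrees
Difference: |67.5 - 90| = 22.5 degrees
The angle is 22.5 degrees

Final answer: 22.5 degrees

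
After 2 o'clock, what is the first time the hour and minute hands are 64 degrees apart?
At t minutes past 2:00, the hour hand is at 30 x 2 + 0.5t degrees and the minute hand is at 6t degrees.
The smaller angle between them is 64 degrees when |30H - 5.5t| = 64 or |30H - 5.5t| = 296.
With H = 2, solve 30 x 2 - 5.5t = +/- target for each target:
  t = (30 x 2 - 64) / 5.5 = -0.73 (outside (0, 60))
  t = (30 x 2 + 64) / 5.5 = 22.55
  t = (30 x 2 - 296) / 5.5 = -42.91 (outside (0, 60))
  t = (30 x 2 + 296) / 5.5 = 64.73 (outside (0, 60))
Valid solutions in (0, 60): {22.55} minutes.
The first occurrence is t = 22.55 minutes.
The hands form a 64-degree angle at 22.55 minutes past 2:00.

Final answer: 22.55 minutes past 2:00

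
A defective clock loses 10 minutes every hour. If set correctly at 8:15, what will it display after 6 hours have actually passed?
For every 60 true minutes, the faulty clock advances 60 - 10 = 50 minutes.
True elapsed: 6 hours = 360 minutes.
Faulty clock advances: 360 x 50/60 = 300 minutes (drift: 60 minutes behind).
Shown time: 8:15 + 300 minutes = 1:15.

Final answer: 1:15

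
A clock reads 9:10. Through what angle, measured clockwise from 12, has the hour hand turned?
The hour hand moves 30 degrees per hour and 0.5 degrees per minute.
At 9:10: (9) x 30 + 10 x 0.5 = 270 + 5 = 275 degrees

Final answer: 275 degrees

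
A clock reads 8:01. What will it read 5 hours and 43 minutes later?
Starting time: 8:01
Adding 43 minutes to 1 minute: 1 + 43 = 44 minutes
Adding 5 hours: 8 + 5 = 13 - 12 = 1
Final time: 1:44

Final answer: 1:44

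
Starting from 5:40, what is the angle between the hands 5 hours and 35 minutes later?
First find the time 5 hours and 35 minutes after 5:40.
Total minutes: 5 x 60 + 40 + 5 x 60 + 35 = 675.
675 mod 720 = 675 minutes = 11:15.
Now compute the angle at 11:15:
Hour hand: 11 x 30 + 15 x 0.5 = 337.5 degrees
Minute hand: 15 x 6 = 90 degrees
Difference: |337.5 - 90| = 247.5 degrees
Smaller angle: 360 - 247.5 = 112.5 degrees

Final answer: 112.5 degrees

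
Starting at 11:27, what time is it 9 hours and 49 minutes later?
Starting time: 11:27
Adding 49 minutes to 27 minutes: 27 + 49 = 76 minutes = 1 hour and 16 minutes
Adding 9 hours: 11 + 9 + 1 (carry) = 21 - 12 = 9
Final time: 9:16

Final answer: 9:16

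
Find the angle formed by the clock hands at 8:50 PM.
Hour hand position: 8 x 30 + 50 x 0.5 = 265 degrees
Minute hand position: 50 x 6 = 300 degrees
Difference: |265 - 300| = 35 degrees
The angle between the hands is 35 degrees

Final answer: 35 degrees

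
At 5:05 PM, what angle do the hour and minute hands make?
Hour hand position: 5 x 30 + 5 x 0.5 = 152.5 degrees
Minute hand position: 5 x 6 = 30 degrees
Difference: |152.5 - 30| = 122.5 degrees
The angle between the hands is 122.5 degrees

Final answer: 122.5 degrees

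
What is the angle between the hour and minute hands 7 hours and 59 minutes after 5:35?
First find the time 7 hours and 59 minutes after 5:35.
Total minutes: 5 x 60 + 35 + 7 x 60 + 59 = 814.
814 mod 720 = 94 minutes = 1:34.
Now compute the angle at 1:34:
Hour hand: 1 x 30 + 34 x 0.5 = 47 degrees
Minute hand: 34 x 6 = 204 degrees
Difference: |47 - 204| = 157 degrees
The angle is 157 degrees

Final answer: 157 degrees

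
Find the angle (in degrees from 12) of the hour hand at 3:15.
The hour hand moves 30 degrees per hour and 0.5 degrees per minute.
At 3:15: (3) x 30 + 15 x 0.5 = 90 + 7.5 = 97.5 degrees

Final answer: 97.5 degrees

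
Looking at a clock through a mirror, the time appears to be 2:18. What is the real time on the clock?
Reflection across the vertical (12-6) axis maps a hand at angle A degrees to (360 - A) degrees, which sends a reading of T minutes past 12:00 to (720 - T) minutes past 12:00.
Mirror reads 2:18 = 138 minutes past 12:00.
Actual time: (720 - 138) mod 720 = 582 minutes = 9:42.

Final answer: 9:42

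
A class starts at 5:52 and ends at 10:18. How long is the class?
From 5:52 to 10:18:
(10 x 60 + 18) - (5 x 60 + 52) = 618 - 352 = 266 minutes
= 4 hours and 26 minutes

Final answer: 4 hours and 26 minutes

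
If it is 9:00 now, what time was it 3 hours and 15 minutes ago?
Starting time: 9:00 = 540 total minutes past 12:00
Subtracting: 3 hours and 15 minutes = 195 minutes
540 - 195 = 345 minutes
= 5 hours and 45 minutes past 12:00 = 5:45

Final answer: 5:45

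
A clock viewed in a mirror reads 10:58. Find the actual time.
Reflection across the vertical (12-6) axis maps a hand at angle A degrees to (360 - A) degrees, which sends a reading of T minutes past 12:00 to (720 - T) minutes past 12:00.
Mirror reads 10:58 = 658 minutes past 12:00.
Actual time: (720 - 658) mod 720 = 62 minutes = 1:02.

Final answer: 1:02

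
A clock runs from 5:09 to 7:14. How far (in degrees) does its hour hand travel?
The hour hand moves 0.5 degrees per minute.
Time elapsed: 7:14 - 5:09 = 125 minutes
Angular displacement: 125 x 0.5 = 62.5 degrees

Final answer: 62.5 degrees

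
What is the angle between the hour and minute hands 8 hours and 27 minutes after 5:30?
First find the time 8 hours and 27 minutes after 5:30.
Total minutes: 5 x 60 + 30 + 8 x 60 + 27 = 837.
837 mod 720 = 117 minutes = 1:57.
Now compute the angle at 1:57:
Hour hand: 1 x 30 + 57 x 0.5 = 58.5 degrees
Minute hand: 57 x 6 = 342 degrees
Difference: |58.5 - 342| = 283.5 degrees
Smaller angle: 360 - 283.5 = 76.5 degrees

Final answer: 76.5 degrees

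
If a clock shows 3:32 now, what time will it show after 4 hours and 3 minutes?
Starting time: 3:32
Adding 3 minutes to 32 minutes: 32 + 3 = 35 minutes
Adding 4 hours: 3 + 4 = 7
Final time: 7:35

Final answer: 7:35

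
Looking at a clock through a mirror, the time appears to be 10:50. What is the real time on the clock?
Reflection across the vertical (12-6) axis maps a hand at angle A degrees to (360 - A) degrees, which sends a reading of T minutes past 12:00 to (720 - T) minutes past 12:00.
Mirror reads 10:50 = 650 minutes past 12:00.
Actual time: (720 - 650) mod 720 = 70 minutes = 1:10.

Final answer: 1:10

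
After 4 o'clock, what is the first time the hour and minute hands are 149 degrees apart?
At t minutes past 4:00, the hour hand is at 30 x 4 + 0.5t degrees and the minute hand is at 6t degrees.
The smaller angle between them is 149 degrees when |30H - 5.5t| = 149 or |30H - 5.5t| = 211.
With H = 4, solve 30 x 4 - 5.5t = +/- target for each target:
  t = (30 x 4 - 149) / 5.5 = -5.27 (outside (0, 60))
  t = (30 x 4 + 149) / 5.5 = 48.91
  t = (30 x 4 - 211) / 5.5 = -16.55 (outside (0, 60))
  t = (30 x 4 + 211) / 5.5 = 60.18 (outside (0, 60))
Valid solutions in (0, 60): {48.91} minutes.
The first occurrence is t = 48.91 minutes.
The hands form a 149-degree angle at 48.91 minutes past 4:00.

Final answer: 48.91 minutes past 4:00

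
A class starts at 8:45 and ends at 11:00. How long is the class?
From 8:45 to 11:00:
(11 x 60 + 0) - (8 x 60 + 45) = 660 - 525 = 135 minutes
= 2 hours and 15 minutes

Final answer: 2 hours and 15 minutes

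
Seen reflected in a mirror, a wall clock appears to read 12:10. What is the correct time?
Reflection across the vertical (12-6) axis maps a hand at angle A degrees to (360 - A) degrees, which sends a reading of T minutes past 12:00 to (720 - T) minutes past 12:00.
Mirror reads 12:10 = 10 minutes past 12:00.
Actual time: (720 - 10) mod 720 = 710 minutes = 11:50.

Final answer: 11:50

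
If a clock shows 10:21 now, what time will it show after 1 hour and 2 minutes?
Starting time: 10:21
Adding 2 minutes to 21 minutes: 21 + 2 = 23 minutes
Adding 1 hour: 10 + 1 = 11
Final time: 11:23

Final answer: 11:23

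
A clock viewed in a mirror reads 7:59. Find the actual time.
Reflection across the vertical (12-6) axis maps a hand at angle A degrees to (360 - A) degrees, which sends a reading of T minutes past 12:00 to (720 - T) minutes past 12:00.
Mirror reads 7:59 = 479 minutes past 12:00.
Actual time: (720 - 479) mod 720 = 241 minutes = 4:01.

Final answer: 4:01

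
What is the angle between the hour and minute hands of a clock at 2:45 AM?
Hour hand position: 2 x 30 + 45 x 0.5 = 82.5 degrees
Minute hand position: 45 x 6 = 270 degrees
Difference: |82.5 - 270| = 187.5 degrees
Since 187.5 > 180, the smaller angle is 360 - 187.5 = 172.5 degrees

Final answer: 172.5 degrees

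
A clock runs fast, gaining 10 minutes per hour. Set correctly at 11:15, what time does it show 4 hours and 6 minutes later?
For every 60 true minutes, the faulty clock advances 60 + 10 = 70 minutes.
True elapsed: 4 hours and 6 minutes = 246 minutes.
Faulty clock advances: 246 x 70/60 = 287 minutes (drift: 41 minutes ahead).
Shown time: 11:15 + 287 minutes = 4:02.

Final answer: 4:02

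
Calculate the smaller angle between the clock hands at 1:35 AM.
Hour hand position: 1 x 30 + 35 x 0.5 = 47.5 degrees
Minute hand position: 35 x 6 = 210 degrees
Difference: |47.5 - 210| = 162.5 degrees
The angle between the hands is 162.5 degrees

Final answer: 162.5 degrees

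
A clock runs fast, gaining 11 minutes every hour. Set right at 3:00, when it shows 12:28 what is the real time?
For every 60 true minutes, the faulty clock advances 71 minutes, so 1 faulty-clock minute corresponds to 60/71 true minutes.
From 3:00 to 12:28 on the faulty dial is 568 minutes.
True elapsed: 568 x 60/71 = 480 minutes = 8 hours.
True time: 3:00 + 8 hours = 11:00.

Final answer: 11:00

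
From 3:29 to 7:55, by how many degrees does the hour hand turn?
The hour hand moves 0.5 degrees per minute.
Time elapsed: 7:55 - 3:29 = 266 minutes
Angular displacement: 266 x 0.5 = 133 degrees

Final answer: 133 degrees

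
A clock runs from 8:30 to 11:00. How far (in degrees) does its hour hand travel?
The hour hand moves 0.5 degrees per minute.
Time elapsed: 11:00 - 8:30 = 150 minutes
Angular displacement: 150 x 0.5 = 75 degrees

Final answer: 75 degrees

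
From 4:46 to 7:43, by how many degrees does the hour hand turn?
The hour hand moves 0.5 degrees per minute.
Time elapsed: 7:43 - 4:46 = 177 minutes
Angular displacement: 177 x 0.5 = 88.5 degrees

Final answer: 88.5 degrees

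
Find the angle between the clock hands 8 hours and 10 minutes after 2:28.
First find the time 8 hours and 10 minutes after 2:28.
Total minutes: 2 x 60 + 28 + 8 x 60 + 10 = 638.
638 mod 720 = 638 minutes = 10:38.
Now compute the angle at 10:38:
Hour hand: 10 x 30 + 38 x 0.5 = 319 degrees
Minute hand: 38 x 6 = 228 degrees
Difference: |319 - 228| = 91 degrees
The angle is 91 degrees

Final answer: 91 degrees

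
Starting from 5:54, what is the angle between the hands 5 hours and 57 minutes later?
First find the time 5 hours and 57 minutes after 5:54.
Total minutes: 5 x 60 + 54 + 5 x 60 + 57 = 711.
711 mod 720 = 711 minutes = 11:51.
Now compute the angle at 11:51:
Hour hand: 11 x 30 + 51 x 0.5 = 355.5 degrees
Minute hand: 51 x 6 = 306 degrees
Difference: |355.5 - 306| = 49.5 degrees
The angle is 49.5 degrees

Final answer: 49.5 degrees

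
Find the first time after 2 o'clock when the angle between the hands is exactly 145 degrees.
At t minutes past 2:00, the hour hand is at 30 x 2 + 0.5t degrees and the minute hand is at 6t degrees.
The smaller angle between them is 145 degrees when |30H - 5.5t| = 145 or |30H - 5.5t| = 215.
With H = 2, solve 30 x 2 - 5.5t = +/- target for each target:
  t = (30 x 2 - 145) / 5.5 = -15.45 (outside (0, 60))
  t = (30 x 2 + 145) / 5.5 = 37.27
  t = (30 x 2 - 215) / 5.5 = -28.18 (outside (0, 60))
  t = (30 x 2 + 215) / 5.5 = 50
Valid solutions in (0, 60): {37.27, 50} minutes.
The first occurrence is t = 37.27 minutes.
The hands form a 145-degree angle at 37.27 minutes past 2:00.

Final answer: 37.27 minutes past 2:00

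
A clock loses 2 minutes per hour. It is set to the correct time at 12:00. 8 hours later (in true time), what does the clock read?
For every 60 true minutes, the faulty clock advances 60 - 2 = 58 minutes.
True elapsed: 8 hours = 480 minutes.
Faulty clock advances: 480 x 58/60 = 464 minutes (drift: 16 minutes behind).
Shown time: 12:00 + 464 minutes = 7:44.

Final answer: 7:44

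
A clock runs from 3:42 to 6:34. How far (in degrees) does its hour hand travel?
The hour hand moves 0.5 degrees per minute.
Time elapsed: 6:34 - 3:42 = 172 minutes
Angular displacement: 172 x 0.5 = 86 degrees

Final answer: 86 degrees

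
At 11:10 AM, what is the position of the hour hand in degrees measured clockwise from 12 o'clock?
The hour hand moves 30 degrees per hour and 0.5 degrees per minute.
At 11:10: (11) x 30 + 10 x 0.5 = 330 + 5 = 335 degrees

Final answer: 335 degrees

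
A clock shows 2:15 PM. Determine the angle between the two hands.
Hour hand position: 2 x 30 + 15 x 0.5 = 67.5 degrees
Minute hand position: 15 x 6 = 90 degrees
Difference: |67.5 - 90| = 22.5 degrees
The angle between the hands is 22.5 degrees

Final answer: 22.5 degrees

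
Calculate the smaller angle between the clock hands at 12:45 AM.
Hour hand position: 0 x 30 + 45 x 0.5 = 22.5 degrees
Minute hand position: 45 x 6 = 270 degrees
Difference: |22.5 - 270| = 247.5 degrees
Since 247.5 > 180, the smaller angle is 360 - 247.5 = 112.5 degrees

Final answer: 112.5 degrees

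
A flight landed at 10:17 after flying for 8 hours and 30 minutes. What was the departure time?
Starting time: 10:17 = 617 total minutes past 12:00
Subtracting: 8 hours and 30 minutes = 510 minutes
617 - 510 = 107 minutes
= 1 hour and 47 minutes past 12:00 = 1:47

Final answer: 1:47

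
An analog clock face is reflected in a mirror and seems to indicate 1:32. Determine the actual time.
Reflection across the vertical (12-6) axis maps a hand at angle A degrees to (360 - A) degrees, which sends a reading of T minutes past 12:00 to (720 - T) minutes past 12:00.
Mirror reads 1:32 = 92 minutes past 12:00.
Actual time: (720 - 92) mod 720 = 628 minutes = 10:28.

Final answer: 10:28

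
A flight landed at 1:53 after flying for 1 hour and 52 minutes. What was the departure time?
Starting time: 1:53 = 113 total minutes past 12:00
Subtracting: 1 hour and 52 minutes = 112 minutes
113 - 112 = 1 minutes
= 1 minute past 12:00 = 12:01

Final answer: 12:01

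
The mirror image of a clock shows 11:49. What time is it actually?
Reflection across the vertical (12-6) axis maps a hand at angle A degrees to (360 - A) degrees, which sends a reading of T minutes past 12:00 to (720 - T) minutes past 12:00.
Mirror reads 11:49 = 709 minutes past 12:00.
Actual time: (720 - 709) mod 720 = 11 minutes = 12:11.

Final answer: 12:11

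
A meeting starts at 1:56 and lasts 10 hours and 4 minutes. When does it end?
Starting time: 1:56
Adding 4 minutes to 56 minutes: 56 + 4 = 60 minutes = 1 hour
Adding 10 hours: 1 + 10 + 1 (carry) = 12
Final time: 12:00

Final answer: 12:00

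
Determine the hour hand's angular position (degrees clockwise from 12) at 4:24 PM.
The hour hand moves 30 degrees per hour and 0.5 degrees per minute.
At 4:24: (4) x 30 + 24 x 0.5 = 120 + 12 = 132 degrees

Final answer: 132 degrees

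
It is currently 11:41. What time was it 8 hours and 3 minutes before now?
Starting time: 11:41 = 701 total minutes past 12:00
Subtracting: 8 hours and 3 minutes = 483 minutes
701 - 483 = 218 minutes
= 3 hours and 38 minutes past 12:00 = 3:38

Final answer: 3:38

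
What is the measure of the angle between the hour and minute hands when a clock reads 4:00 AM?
Hour hand position: 4 x 30 + 0 x 0.5 = 120 degrees
Minute hand position: 0 x 6 = 0 degrees
Difference: |120 - 0| = 120 degrees
The angle between the hands is 120 degrees

Final answer: 120 degrees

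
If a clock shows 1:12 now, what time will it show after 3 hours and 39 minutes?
Starting time: 1:12
Adding 39 minutes to 12 minutes: 12 + 39 = 51 minutes
Adding 3 hours: 1 + 3 = 4
Final time: 4:51

Final answer: 4:51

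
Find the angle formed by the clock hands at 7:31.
Hour hand position: 7 x 30 + 31 x 0.5 = 225.5 degrees
Minute hand position: 31 x 6 = 186 degrees
Difference: |225.5 - 186| = 39.5 degrees
The angle between the hands is 39.5 degrees

Final answer: 39.5 degrees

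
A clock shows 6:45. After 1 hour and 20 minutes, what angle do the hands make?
First find the time 1 hour and 20 minutes after 6:45.
Total minutes: 6 x 60 + 45 + 1 x 60 + 20 = 485.
485 mod 720 = 485 minutes = 8:05.
Now compute the angle at 8:05:
Hour hand: 8 x 30 + 5 x 0.5 = 242.5 degrees
Minute hand: 5 x 6 = 30 degrees
Difference: |242.5 - 30| = 212.5 degrees
Smaller angle: 360 - 212.5 = 147.5 degrees

Final answer: 147.5 degrees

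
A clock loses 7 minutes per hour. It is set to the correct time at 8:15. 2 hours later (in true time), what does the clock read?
For every 60 true minutes, the faulty clock advances 60 - 7 = 53 minutes.
True elapsed: 2 hours = 120 minutes.
Faulty clock advances: 120 x 53/60 = 106 minutes (drift: 14 minutes behind).
Shown time: 8:15 + 106 minutes = 10:01.

Final answer: 10:01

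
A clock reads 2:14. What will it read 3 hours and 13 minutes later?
Starting time: 2:14
Adding 13 minutes to 14 minutes: 14 + 13 = 27 minutes
Adding 3 hours: 2 + 3 = 5
Final time: 5:27

Final answer: 5:27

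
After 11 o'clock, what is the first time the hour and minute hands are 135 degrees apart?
At t minutes past 11:00, the hour hand is at 30 x 11 + 0.5t degrees and the minute hand is at 6t degrees.
The smaller angle between them is 135 degrees when |30H - 5.5t| = 135 or |30H - 5.5t| = 225.
With H = 11, solve 30 x 11 - 5.5t = +/- target for each target:
  t = (30 x 11 - 135) / 5.5 = 35.45
  t = (30 x 11 + 135) / 5.5 = 84.55 (outside (0, 60))
  t = (30 x 11 - 225) / 5.5 = 19.09
  t = (30 x 11 + 225) / 5.5 = 100.91 (outside (0, 60))
Valid solutions in (0, 60): {19.09, 35.45} minutes.
The first occurrence is t = 19.09 minutes.
The hands form a 135-degree angle at 19.09 minutes past 11:00.

Final answer: 19.09 minutes past 11:00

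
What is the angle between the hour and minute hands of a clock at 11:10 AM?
Hour hand position: 11 x 30 + 10 x 0.5 = 335 degrees
Minute hand position: 10 x 6 = 60 degrees
Difference: |335 - 60| = 275 degrees
Since 275 > 180, the smaller angle is 360 - 275 = 85 degrees

Final answer: 85 degrees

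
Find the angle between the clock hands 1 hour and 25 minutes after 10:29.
First find the time 1 hour and 25 minutes after 10:29.
Total minutes: 10 x 60 + 29 + 1 x 60 + 25 = 714.
714 mod 720 = 714 minutes = 11:54.
Now compute the angle at 11:54:
Hour hand: 11 x 30 + 54 x 0.5 = 357 degrees
Minute hand: 54 x 6 = 324 degrees
Difference: |357 - 324| = 33 degrees
The angle is 33 degrees

Final answer: 33 degrees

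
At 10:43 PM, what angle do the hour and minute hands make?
Hour hand position: 10 x 30 + 43 x 0.5 = 321.5 degrees
Minute hand position: 43 x 6 = 258 degrees
Difference: |321.5 - 258| = 63.5 degrees
The angle between the hands is 63.5 degrees

Final answer: 63.5 degrees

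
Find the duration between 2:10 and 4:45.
From 2:10 to 4:45:
(4 x 60 + 45) - (2 x 60 + 10) = 285 - 130 = 155 minutes
= 2 hours and 35 minutes

Final answer: 2 hours and 35 minutes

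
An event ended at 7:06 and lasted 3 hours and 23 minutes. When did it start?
Starting time: 7:06 = 426 total minutes past 12:00
Subtracting: 3 hours and 23 minutes = 203 minutes
426 - 203 = 223 minutes
= 3 hours and 43 minutes past 12:00 = 3:43

Final answer: 3:43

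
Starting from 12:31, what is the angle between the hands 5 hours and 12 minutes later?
First find the time 5 hours and 12 minutes after 12:31.
Total minutes: 12 x 60 + 31 + 5 x 60 + 12 = 1063.
1063 mod 720 = 343 minutes = 5:43.
Now compute the angle at 5:43:
Hour hand: 5 x 30 + 43 x 0.5 = 171.5 degrees
Minute hand: 43 x 6 = 258 degrees
Difference: |171.5 - 258| = 86.5 degrees
The angle is 86.5 degrees

Final answer: 86.5 degrees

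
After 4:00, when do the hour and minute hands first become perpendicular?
At t minutes past 4:00, the hour hand is at 30 x 4 + 0.5t degrees and the minute hand is at 6t degrees.
The smaller angle between them is 90 degrees when |30H - 5.5t| = 90 or |30H - 5.5t| = 270.
With H = 4, solve 30 x 4 - 5.5t = +/- target for each target:
  t = (30 x 4 - 90) / 5.5 = 5.45
  t = (30 x 4 + 90) / 5.5 = 38.18
  t = (30 x 4 - 270) / 5.5 = -27.27 (outside (0, 60))
  t = (30 x 4 + 270) / 5.5 = 70.91 (outside (0, 60))
Valid solutions in (0, 60): {5.45, 38.18} minutes.
First occurrence: t = 5.45 minutes.
The hands are at right angles at 5.45 minutes past 4:00.

Final answer: 5.45 minutes past 4:00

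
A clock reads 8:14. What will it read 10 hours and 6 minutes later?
Starting time: 8:14
Adding 6 minutes to 14 minutes: 14 + 6 = 20 minutes
Adding 10 hours: 8 + 10 = 18 - 12 = 6
Final time: 6:20

Final answer: 6:20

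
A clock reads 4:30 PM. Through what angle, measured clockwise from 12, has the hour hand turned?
The hour hand moves 30 degrees per hour and 0.5 degrees per minute.
At 4:30: (4) x 30 + 30 x 0.5 = 120 + 15 = 135 degrees

Final answer: 135 degrees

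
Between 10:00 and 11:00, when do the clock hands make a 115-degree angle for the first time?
At t minutes past 10:00, the hour hand is at 30 x 10 + 0.5t degrees and the minute hand is at 6t degrees.
The smaller angle between them is 115 degrees when |30H - 5.5t| = 115 or |30H - 5.5t| = 245.
With H = 10, solve 30 x 10 - 5.5t = +/- target for each target:
  t = (30 x 10 - 115) / 5.5 = 33.64
  t = (30 x 10 + 115) / 5.5 = 75.45 (outside (0, 60))
  t = (30 x 10 - 245) / 5.5 = 10
  t = (30 x 10 + 245) / 5.5 = 99.09 (outside (0, 60))
Valid solutions in (0, 60): {10, 33.64} minutes.
The first occurrence is t = 10 minutes.
The hands form a 115-degree angle at 10 minutes past 10:00.

Final answer: 10 minutes past 10:00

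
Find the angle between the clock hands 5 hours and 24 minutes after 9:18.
First find the time 5 hours and 24 minutes after 9:18.
Total minutes: 9 x 60 + 18 + 5 x 60 + 24 = 882.
882 mod 720 = 162 minutes = 2:42.
Now compute the angle at 2:42:
Hour hand: 2 x 30 + 42 x 0.5 = 81 degrees
Minute hand: 42 x 6 = 252 degrees
Difference: |81 - 252| = 171 degrees
The angle is 171 degrees

Final answer: 171 degrees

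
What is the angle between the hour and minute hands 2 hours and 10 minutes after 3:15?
First find the time 2 hours and 10 minutes after 3:15.
Total minutes: 3 x 60 + 15 + 2 x 60 + 10 = 325.
325 mod 720 = 325 minutes = 5:25.
Now compute the angle at 5:25:
Hour hand: 5 x 30 + 25 x 0.5 = 162.5 degrees
Minute hand: 25 x 6 = 150 degrees
Difference: |162.5 - 150| = 12.5 degrees
The angle is 12.5 degrees

Final answer: 12.5 degrees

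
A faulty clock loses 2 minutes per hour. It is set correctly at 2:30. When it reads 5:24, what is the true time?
For every 60 true minutes, the faulty clock advances 58 minutes, so 1 faulty-clock minute corresponds to 60/58 true minutes.
From 2:30 to 5:24 on the faulty dial is 174 minutes.
True elapsed: 174 x 60/58 = 180 minutes = 3 hours.
True time: 2:30 + 3 hours = 5:30.

Final answer: 5:30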